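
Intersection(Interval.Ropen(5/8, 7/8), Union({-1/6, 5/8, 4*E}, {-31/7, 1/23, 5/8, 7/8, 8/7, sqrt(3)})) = {5/8}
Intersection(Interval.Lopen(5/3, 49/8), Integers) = Range(2, 7, 1)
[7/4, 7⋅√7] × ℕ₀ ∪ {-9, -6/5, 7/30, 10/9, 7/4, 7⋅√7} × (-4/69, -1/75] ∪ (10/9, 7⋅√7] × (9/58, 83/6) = ([7/4, 7⋅√7] × ℕ₀) ∪ ((10/9, 7⋅√7] × (9/58, 83/6)) ∪ ({-9, -6/5, 7/30, 10/9, 7/4, 7⋅√7} × (-4/69, -1/75])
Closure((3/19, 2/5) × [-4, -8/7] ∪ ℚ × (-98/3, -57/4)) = (ℝ × [-98/3, -57/4]) ∪ ([3/19, 2/5] × [-4, -8/7])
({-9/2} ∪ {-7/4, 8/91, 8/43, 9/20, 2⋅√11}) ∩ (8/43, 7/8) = {9/20}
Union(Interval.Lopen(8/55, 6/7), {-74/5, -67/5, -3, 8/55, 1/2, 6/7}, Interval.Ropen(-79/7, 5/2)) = Union({-74/5, -67/5}, Interval.Ropen(-79/7, 5/2))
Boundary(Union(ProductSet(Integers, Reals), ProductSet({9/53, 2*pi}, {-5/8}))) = Union(ProductSet({9/53, 2*pi}, {-5/8}), ProductSet(Integers, Reals))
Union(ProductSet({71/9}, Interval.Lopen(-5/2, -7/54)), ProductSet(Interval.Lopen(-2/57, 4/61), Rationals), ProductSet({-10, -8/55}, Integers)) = Union(ProductSet({71/9}, Interval.Lopen(-5/2, -7/54)), ProductSet({-10, -8/55}, Integers), ProductSet(Interval.Lopen(-2/57, 4/61), Rationals))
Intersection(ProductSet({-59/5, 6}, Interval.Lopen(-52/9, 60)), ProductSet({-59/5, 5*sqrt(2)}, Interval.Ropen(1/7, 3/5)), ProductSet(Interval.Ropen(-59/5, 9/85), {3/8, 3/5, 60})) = ProductSet({-59/5}, {3/8})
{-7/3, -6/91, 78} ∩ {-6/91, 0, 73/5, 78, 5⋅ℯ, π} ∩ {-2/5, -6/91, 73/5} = {-6/91}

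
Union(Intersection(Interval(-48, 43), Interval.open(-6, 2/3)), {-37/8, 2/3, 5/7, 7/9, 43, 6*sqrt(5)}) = Union({5/7, 7/9, 43, 6*sqrt(5)}, Interval.Lopen(-6, 2/3))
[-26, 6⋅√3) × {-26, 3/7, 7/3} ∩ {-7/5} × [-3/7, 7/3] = {-7/5} × {3/7, 7/3}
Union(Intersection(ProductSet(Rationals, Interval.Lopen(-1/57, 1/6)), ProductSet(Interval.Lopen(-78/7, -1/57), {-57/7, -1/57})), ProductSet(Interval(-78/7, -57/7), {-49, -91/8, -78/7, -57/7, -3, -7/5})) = ProductSet(Interval(-78/7, -57/7), {-49, -91/8, -78/7, -57/7, -3, -7/5})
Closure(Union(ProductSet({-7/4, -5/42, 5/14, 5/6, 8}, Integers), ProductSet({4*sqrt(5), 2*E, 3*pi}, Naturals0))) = Union(ProductSet({4*sqrt(5), 2*E, 3*pi}, Naturals0), ProductSet({-7/4, -5/42, 5/14, 5/6, 8}, Integers))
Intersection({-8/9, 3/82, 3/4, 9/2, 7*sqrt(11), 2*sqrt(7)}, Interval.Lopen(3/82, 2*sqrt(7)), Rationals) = {3/4, 9/2}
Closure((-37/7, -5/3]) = [-37/7, -5/3]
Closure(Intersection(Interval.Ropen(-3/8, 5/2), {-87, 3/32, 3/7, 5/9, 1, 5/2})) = {3/32, 3/7, 5/9, 1}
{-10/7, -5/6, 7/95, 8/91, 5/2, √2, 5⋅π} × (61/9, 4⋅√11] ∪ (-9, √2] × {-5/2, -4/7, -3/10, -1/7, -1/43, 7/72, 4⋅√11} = ((-9, √2] × {-5/2, -4/7, -3/10, -1/7, -1/43, 7/72, 4⋅√11}) ∪ ({-10/7, -5/6, 7/95, 8/91, 5/2, √2, 5⋅π} × (61/9, 4⋅√11])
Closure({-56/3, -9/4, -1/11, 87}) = {-56/3, -9/4, -1/11, 87}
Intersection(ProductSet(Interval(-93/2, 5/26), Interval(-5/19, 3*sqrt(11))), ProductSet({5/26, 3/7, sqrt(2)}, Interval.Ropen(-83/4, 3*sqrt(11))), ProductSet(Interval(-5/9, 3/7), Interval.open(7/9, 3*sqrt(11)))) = ProductSet({5/26}, Interval.open(7/9, 3*sqrt(11)))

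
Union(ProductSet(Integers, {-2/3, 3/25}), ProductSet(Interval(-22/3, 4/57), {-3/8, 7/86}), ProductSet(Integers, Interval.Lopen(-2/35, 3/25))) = Union(ProductSet(Integers, Union({-2/3}, Interval.Lopen(-2/35, 3/25))), ProductSet(Interval(-22/3, 4/57), {-3/8, 7/86}))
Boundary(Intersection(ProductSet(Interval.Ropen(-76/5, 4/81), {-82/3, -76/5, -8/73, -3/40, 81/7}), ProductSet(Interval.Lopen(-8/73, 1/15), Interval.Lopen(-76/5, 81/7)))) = ProductSet(Interval(-8/73, 4/81), {-8/73, -3/40, 81/7})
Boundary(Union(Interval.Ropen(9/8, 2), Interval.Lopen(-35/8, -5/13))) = {-35/8, -5/13, 9/8, 2}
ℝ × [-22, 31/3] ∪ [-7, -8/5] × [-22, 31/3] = ℝ × [-22, 31/3]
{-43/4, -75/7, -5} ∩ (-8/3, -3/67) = ∅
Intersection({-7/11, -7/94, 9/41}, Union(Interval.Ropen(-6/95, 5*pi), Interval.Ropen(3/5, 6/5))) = {9/41}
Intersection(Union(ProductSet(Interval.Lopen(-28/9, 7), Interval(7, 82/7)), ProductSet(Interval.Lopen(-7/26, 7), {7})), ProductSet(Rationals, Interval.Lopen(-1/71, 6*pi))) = ProductSet(Intersection(Interval.Lopen(-28/9, 7), Rationals), Interval(7, 82/7))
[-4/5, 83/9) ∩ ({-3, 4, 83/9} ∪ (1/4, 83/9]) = (1/4, 83/9)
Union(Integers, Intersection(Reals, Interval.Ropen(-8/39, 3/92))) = Union(Integers, Interval.Ropen(-8/39, 3/92))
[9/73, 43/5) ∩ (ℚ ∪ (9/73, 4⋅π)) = [9/73, 43/5) ∪ (ℚ ∩ [9/73, 43/5))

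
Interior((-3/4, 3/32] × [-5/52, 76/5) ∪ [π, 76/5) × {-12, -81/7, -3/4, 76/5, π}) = (-3/4, 3/32) × (-5/52, 76/5)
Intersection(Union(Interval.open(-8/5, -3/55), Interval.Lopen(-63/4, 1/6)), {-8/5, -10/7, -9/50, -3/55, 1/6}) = {-8/5, -10/7, -9/50, -3/55, 1/6}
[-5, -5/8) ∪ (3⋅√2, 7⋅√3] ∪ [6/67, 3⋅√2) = [-5, -5/8) ∪ [6/67, 3⋅√2) ∪ (3⋅√2, 7⋅√3]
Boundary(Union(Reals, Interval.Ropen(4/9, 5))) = EmptySet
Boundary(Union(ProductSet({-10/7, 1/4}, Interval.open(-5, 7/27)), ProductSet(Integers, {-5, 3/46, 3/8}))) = Union(ProductSet({-10/7, 1/4}, Interval(-5, 7/27)), ProductSet(Integers, {-5, 3/46, 3/8}))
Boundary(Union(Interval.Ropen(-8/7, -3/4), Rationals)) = Union(Interval(-oo, -8/7), Interval(-3/4, oo))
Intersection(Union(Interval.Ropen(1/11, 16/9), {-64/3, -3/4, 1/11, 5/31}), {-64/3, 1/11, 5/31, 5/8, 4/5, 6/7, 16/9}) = {-64/3, 1/11, 5/31, 5/8, 4/5, 6/7}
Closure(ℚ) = ℝ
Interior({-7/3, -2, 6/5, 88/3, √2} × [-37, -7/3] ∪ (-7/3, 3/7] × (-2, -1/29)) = (-7/3, 3/7) × (-2, -1/29)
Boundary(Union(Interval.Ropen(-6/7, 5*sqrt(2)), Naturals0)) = Union(Complement(Naturals0, Interval.open(-6/7, 5*sqrt(2))), {-6/7, 5*sqrt(2)})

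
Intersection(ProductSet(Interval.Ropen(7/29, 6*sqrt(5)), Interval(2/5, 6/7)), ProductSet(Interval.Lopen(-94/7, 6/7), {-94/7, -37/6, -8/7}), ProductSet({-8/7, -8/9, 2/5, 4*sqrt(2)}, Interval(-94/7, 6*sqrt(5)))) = EmptySet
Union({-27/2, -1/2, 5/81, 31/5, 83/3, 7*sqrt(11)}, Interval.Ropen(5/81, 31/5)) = Union({-27/2, -1/2, 83/3, 7*sqrt(11)}, Interval(5/81, 31/5))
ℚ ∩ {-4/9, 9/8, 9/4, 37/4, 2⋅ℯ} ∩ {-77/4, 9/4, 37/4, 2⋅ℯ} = {9/4, 37/4}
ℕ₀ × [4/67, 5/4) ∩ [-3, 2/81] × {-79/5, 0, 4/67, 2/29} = {0} × {4/67, 2/29}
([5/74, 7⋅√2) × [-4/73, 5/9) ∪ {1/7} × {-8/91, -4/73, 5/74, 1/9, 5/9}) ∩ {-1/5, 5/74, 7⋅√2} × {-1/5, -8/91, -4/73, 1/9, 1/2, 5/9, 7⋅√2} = {5/74} × {-4/73, 1/9, 1/2}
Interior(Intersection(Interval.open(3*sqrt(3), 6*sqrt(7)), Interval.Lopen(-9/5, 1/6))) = EmptySet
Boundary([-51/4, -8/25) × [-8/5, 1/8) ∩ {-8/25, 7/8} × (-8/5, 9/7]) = ∅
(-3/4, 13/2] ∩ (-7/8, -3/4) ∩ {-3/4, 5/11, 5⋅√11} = ∅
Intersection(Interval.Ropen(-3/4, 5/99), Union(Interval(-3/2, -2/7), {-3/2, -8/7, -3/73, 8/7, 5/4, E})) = Union({-3/73}, Interval(-3/4, -2/7))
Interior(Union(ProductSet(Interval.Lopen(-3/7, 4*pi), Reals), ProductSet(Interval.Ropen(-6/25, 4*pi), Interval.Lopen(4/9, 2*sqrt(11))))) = ProductSet(Interval.open(-3/7, 4*pi), Reals)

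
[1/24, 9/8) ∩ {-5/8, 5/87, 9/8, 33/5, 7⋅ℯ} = {5/87}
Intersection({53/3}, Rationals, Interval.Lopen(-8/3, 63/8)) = EmptySet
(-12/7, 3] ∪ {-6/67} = (-12/7, 3]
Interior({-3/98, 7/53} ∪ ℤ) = ∅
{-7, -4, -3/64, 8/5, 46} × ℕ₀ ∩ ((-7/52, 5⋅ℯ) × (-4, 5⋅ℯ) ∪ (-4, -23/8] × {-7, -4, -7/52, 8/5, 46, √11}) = {-3/64, 8/5} × {0, 1, …, 13}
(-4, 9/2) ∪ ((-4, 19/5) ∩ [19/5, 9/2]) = (-4, 9/2)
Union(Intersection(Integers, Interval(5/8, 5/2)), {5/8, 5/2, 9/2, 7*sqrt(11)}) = Union({5/8, 5/2, 9/2, 7*sqrt(11)}, Range(1, 3, 1))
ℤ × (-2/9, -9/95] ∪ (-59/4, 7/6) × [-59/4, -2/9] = (ℤ × (-2/9, -9/95]) ∪ ((-59/4, 7/6) × [-59/4, -2/9])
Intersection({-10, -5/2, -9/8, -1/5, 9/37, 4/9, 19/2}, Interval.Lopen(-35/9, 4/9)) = {-5/2, -9/8, -1/5, 9/37, 4/9}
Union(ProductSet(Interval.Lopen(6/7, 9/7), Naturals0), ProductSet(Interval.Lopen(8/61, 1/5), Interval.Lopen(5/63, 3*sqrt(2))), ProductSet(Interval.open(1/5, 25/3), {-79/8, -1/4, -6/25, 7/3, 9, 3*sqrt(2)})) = Union(ProductSet(Interval.Lopen(8/61, 1/5), Interval.Lopen(5/63, 3*sqrt(2))), ProductSet(Interval.open(1/5, 25/3), {-79/8, -1/4, -6/25, 7/3, 9, 3*sqrt(2)}), ProductSet(Interval.Lopen(6/7, 9/7), Naturals0))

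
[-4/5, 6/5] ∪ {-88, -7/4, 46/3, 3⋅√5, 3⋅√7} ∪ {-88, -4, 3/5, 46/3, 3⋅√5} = {-88, -4, -7/4, 46/3, 3⋅√5, 3⋅√7} ∪ [-4/5, 6/5]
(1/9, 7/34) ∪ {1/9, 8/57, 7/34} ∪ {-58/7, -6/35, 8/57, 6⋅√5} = {-58/7, -6/35, 6⋅√5} ∪ [1/9, 7/34]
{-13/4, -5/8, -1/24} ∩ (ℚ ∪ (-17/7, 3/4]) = {-13/4, -5/8, -1/24}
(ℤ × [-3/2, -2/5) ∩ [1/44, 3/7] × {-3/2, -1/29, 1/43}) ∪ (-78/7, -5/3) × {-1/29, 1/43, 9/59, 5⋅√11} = (-78/7, -5/3) × {-1/29, 1/43, 9/59, 5⋅√11}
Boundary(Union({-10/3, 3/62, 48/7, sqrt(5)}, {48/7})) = {-10/3, 3/62, 48/7, sqrt(5)}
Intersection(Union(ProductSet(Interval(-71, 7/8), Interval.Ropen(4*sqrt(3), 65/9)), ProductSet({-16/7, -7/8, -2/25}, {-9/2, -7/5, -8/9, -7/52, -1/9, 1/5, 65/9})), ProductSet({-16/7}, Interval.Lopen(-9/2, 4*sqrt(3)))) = ProductSet({-16/7}, {-7/5, -8/9, -7/52, -1/9, 1/5, 4*sqrt(3)})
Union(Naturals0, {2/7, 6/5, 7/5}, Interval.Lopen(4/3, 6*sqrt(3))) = Union({2/7, 6/5}, Interval.Lopen(4/3, 6*sqrt(3)), Naturals0)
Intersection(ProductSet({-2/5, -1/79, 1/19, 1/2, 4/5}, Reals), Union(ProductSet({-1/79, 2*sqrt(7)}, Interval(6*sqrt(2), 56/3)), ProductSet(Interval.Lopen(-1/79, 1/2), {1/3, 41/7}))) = Union(ProductSet({-1/79}, Interval(6*sqrt(2), 56/3)), ProductSet({1/19, 1/2}, {1/3, 41/7}))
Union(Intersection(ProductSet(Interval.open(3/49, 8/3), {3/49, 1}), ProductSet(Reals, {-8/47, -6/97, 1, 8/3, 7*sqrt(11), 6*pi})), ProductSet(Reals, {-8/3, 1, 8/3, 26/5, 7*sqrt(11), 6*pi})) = ProductSet(Reals, {-8/3, 1, 8/3, 26/5, 7*sqrt(11), 6*pi})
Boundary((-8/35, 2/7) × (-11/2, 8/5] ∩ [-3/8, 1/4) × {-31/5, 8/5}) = [-8/35, 1/4] × {8/5}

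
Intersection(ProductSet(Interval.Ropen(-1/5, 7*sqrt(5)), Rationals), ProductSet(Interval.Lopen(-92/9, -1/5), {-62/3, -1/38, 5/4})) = ProductSet({-1/5}, {-62/3, -1/38, 5/4})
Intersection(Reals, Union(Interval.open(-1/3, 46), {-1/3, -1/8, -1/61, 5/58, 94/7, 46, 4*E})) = Interval(-1/3, 46)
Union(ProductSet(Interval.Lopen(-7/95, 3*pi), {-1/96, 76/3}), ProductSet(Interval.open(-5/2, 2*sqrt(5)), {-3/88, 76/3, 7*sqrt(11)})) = Union(ProductSet(Interval.open(-5/2, 2*sqrt(5)), {-3/88, 76/3, 7*sqrt(11)}), ProductSet(Interval.Lopen(-7/95, 3*pi), {-1/96, 76/3}))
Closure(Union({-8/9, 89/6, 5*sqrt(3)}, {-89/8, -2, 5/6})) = {-89/8, -2, -8/9, 5/6, 89/6, 5*sqrt(3)}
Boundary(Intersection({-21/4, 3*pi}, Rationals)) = {-21/4}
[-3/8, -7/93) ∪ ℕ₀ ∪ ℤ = ℤ ∪ [-3/8, -7/93)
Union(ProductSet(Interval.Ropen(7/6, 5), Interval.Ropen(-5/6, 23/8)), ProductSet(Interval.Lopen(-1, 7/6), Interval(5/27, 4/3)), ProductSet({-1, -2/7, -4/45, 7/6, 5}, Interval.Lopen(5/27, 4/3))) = Union(ProductSet({-1, -2/7, -4/45, 7/6, 5}, Interval.Lopen(5/27, 4/3)), ProductSet(Interval.Lopen(-1, 7/6), Interval(5/27, 4/3)), ProductSet(Interval.Ropen(7/6, 5), Interval.Ropen(-5/6, 23/8)))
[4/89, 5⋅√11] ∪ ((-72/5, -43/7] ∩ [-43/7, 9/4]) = {-43/7} ∪ [4/89, 5⋅√11]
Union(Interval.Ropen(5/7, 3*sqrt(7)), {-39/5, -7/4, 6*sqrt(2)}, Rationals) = Union({6*sqrt(2)}, Interval.Ropen(5/7, 3*sqrt(7)), Rationals)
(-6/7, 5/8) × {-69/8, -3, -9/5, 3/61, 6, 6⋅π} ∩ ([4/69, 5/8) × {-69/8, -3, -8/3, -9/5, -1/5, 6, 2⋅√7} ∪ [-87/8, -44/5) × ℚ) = [4/69, 5/8) × {-69/8, -3, -9/5, 6}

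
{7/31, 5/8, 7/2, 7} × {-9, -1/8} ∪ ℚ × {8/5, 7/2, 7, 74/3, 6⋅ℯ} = ({7/31, 5/8, 7/2, 7} × {-9, -1/8}) ∪ (ℚ × {8/5, 7/2, 7, 74/3, 6⋅ℯ})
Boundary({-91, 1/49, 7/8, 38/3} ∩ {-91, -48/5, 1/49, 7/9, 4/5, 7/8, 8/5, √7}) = {-91, 1/49, 7/8}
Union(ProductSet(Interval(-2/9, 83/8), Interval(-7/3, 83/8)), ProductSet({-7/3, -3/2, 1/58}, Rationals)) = Union(ProductSet({-7/3, -3/2, 1/58}, Rationals), ProductSet(Interval(-2/9, 83/8), Interval(-7/3, 83/8)))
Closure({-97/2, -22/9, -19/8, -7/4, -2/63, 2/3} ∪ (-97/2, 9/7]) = [-97/2, 9/7]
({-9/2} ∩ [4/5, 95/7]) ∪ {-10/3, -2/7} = {-10/3, -2/7}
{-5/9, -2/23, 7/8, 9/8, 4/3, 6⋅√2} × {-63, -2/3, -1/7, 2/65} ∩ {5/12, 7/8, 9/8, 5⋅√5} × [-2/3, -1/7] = {7/8, 9/8} × {-2/3, -1/7}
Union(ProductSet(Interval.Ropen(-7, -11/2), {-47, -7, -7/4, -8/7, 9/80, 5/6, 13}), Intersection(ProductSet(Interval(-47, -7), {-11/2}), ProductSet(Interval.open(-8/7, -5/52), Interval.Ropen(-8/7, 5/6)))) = ProductSet(Interval.Ropen(-7, -11/2), {-47, -7, -7/4, -8/7, 9/80, 5/6, 13})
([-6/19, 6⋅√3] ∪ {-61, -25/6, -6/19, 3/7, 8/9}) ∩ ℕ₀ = {0, 1, …, 10}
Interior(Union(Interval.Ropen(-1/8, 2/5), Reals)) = Interval(-oo, oo)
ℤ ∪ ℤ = ℤ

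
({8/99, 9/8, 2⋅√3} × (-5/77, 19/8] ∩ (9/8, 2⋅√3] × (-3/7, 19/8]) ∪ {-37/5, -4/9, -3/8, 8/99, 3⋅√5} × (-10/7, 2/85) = ({2⋅√3} × (-5/77, 19/8]) ∪ ({-37/5, -4/9, -3/8, 8/99, 3⋅√5} × (-10/7, 2/85))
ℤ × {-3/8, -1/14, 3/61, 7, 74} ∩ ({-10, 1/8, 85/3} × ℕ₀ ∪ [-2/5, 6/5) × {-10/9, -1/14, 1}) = ({-10} × {7, 74}) ∪ ({0, 1} × {-1/14})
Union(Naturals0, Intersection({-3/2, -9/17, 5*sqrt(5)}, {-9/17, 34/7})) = Union({-9/17}, Naturals0)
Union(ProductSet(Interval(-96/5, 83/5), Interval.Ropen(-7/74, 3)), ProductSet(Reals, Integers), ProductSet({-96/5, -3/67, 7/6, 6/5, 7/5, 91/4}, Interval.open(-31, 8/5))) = Union(ProductSet({-96/5, -3/67, 7/6, 6/5, 7/5, 91/4}, Interval.open(-31, 8/5)), ProductSet(Interval(-96/5, 83/5), Interval.Ropen(-7/74, 3)), ProductSet(Reals, Integers))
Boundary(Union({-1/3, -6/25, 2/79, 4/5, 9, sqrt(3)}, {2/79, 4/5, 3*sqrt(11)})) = {-1/3, -6/25, 2/79, 4/5, 9, 3*sqrt(11), sqrt(3)}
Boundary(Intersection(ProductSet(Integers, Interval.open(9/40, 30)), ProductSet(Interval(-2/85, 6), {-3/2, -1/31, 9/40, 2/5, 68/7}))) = ProductSet(Range(0, 7, 1), {2/5, 68/7})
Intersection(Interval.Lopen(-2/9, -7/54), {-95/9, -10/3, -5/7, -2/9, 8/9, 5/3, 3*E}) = EmptySet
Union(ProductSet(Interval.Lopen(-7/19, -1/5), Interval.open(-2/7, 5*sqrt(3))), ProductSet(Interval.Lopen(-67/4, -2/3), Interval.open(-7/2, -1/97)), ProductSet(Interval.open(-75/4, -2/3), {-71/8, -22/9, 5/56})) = Union(ProductSet(Interval.open(-75/4, -2/3), {-71/8, -22/9, 5/56}), ProductSet(Interval.Lopen(-67/4, -2/3), Interval.open(-7/2, -1/97)), ProductSet(Interval.Lopen(-7/19, -1/5), Interval.open(-2/7, 5*sqrt(3))))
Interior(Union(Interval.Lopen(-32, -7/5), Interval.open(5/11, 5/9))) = Union(Interval.open(-32, -7/5), Interval.open(5/11, 5/9))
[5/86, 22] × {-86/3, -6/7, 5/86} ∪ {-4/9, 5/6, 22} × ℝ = ({-4/9, 5/6, 22} × ℝ) ∪ ([5/86, 22] × {-86/3, -6/7, 5/86})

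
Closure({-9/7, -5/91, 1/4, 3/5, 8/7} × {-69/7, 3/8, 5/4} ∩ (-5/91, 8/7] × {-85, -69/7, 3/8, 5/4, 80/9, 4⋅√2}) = {1/4, 3/5, 8/7} × {-69/7, 3/8, 5/4}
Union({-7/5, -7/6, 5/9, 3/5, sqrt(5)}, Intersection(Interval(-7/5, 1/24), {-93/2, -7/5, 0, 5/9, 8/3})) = {-7/5, -7/6, 0, 5/9, 3/5, sqrt(5)}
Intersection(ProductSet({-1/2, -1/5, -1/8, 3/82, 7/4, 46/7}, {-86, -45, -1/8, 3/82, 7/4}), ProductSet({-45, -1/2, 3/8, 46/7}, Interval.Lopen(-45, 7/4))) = ProductSet({-1/2, 46/7}, {-1/8, 3/82, 7/4})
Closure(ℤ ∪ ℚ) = ℝ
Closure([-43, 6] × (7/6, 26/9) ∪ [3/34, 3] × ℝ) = ([3/34, 3] × ℝ) ∪ ({-43, 6} × [7/6, 26/9]) ∪ ([-43, 6] × (7/6, 26/9)) ∪ (([-43, 3/34] ∪ [3, 6]) × {7/6, 26/9})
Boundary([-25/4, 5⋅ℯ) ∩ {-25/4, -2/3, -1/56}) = {-25/4, -2/3, -1/56}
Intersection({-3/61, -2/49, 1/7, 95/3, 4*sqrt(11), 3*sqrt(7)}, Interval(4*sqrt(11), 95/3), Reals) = {95/3, 4*sqrt(11)}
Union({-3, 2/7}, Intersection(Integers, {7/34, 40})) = {-3, 2/7, 40}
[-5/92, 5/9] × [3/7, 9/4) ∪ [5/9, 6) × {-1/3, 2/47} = ([5/9, 6) × {-1/3, 2/47}) ∪ ([-5/92, 5/9] × [3/7, 9/4))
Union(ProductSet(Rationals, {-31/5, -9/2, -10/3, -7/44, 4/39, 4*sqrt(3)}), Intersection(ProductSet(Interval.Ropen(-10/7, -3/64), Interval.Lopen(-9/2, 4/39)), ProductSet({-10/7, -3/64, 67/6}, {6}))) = ProductSet(Rationals, {-31/5, -9/2, -10/3, -7/44, 4/39, 4*sqrt(3)})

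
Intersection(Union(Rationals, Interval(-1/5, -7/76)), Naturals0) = Naturals0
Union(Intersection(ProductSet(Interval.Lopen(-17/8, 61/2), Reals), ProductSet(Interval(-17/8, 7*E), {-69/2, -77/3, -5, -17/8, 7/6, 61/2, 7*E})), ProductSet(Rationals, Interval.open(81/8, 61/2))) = Union(ProductSet(Interval.Lopen(-17/8, 7*E), {-69/2, -77/3, -5, -17/8, 7/6, 61/2, 7*E}), ProductSet(Rationals, Interval.open(81/8, 61/2)))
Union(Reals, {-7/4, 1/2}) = Reals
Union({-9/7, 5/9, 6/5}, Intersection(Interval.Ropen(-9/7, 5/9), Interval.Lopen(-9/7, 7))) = Union({6/5}, Interval(-9/7, 5/9))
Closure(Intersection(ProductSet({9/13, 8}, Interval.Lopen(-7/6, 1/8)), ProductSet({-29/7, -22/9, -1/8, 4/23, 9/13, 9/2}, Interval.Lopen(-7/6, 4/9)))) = ProductSet({9/13}, Interval(-7/6, 1/8))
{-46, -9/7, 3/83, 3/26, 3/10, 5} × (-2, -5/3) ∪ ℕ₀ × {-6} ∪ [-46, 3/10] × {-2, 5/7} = (ℕ₀ × {-6}) ∪ ([-46, 3/10] × {-2, 5/7}) ∪ ({-46, -9/7, 3/83, 3/26, 3/10, 5} × (-2, -5/3))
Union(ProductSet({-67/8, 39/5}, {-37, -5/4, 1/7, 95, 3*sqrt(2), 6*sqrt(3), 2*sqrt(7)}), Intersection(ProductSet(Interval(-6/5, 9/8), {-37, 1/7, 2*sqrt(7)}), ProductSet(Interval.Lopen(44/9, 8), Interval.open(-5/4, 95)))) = ProductSet({-67/8, 39/5}, {-37, -5/4, 1/7, 95, 3*sqrt(2), 6*sqrt(3), 2*sqrt(7)})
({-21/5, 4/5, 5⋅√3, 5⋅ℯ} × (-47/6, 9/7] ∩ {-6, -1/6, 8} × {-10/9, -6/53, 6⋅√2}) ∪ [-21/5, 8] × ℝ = [-21/5, 8] × ℝ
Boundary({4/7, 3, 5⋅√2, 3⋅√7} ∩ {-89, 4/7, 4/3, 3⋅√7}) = {4/7, 3⋅√7}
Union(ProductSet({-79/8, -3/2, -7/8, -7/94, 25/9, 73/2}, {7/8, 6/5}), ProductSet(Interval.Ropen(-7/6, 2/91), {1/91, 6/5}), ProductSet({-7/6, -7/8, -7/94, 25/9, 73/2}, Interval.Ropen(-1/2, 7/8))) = Union(ProductSet({-7/6, -7/8, -7/94, 25/9, 73/2}, Interval.Ropen(-1/2, 7/8)), ProductSet({-79/8, -3/2, -7/8, -7/94, 25/9, 73/2}, {7/8, 6/5}), ProductSet(Interval.Ropen(-7/6, 2/91), {1/91, 6/5}))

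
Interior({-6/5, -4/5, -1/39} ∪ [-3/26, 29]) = (-3/26, 29)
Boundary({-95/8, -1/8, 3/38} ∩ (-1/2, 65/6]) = {-1/8, 3/38}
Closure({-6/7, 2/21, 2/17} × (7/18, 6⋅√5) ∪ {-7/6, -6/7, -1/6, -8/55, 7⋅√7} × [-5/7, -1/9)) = ({-6/7, 2/21, 2/17} × [7/18, 6⋅√5]) ∪ ({-7/6, -6/7, -1/6, -8/55, 7⋅√7} × [-5/7, -1/9])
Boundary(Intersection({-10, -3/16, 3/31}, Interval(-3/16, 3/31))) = {-3/16, 3/31}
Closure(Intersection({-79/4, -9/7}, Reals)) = {-79/4, -9/7}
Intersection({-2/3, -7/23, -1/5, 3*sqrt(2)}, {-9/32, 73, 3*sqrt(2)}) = {3*sqrt(2)}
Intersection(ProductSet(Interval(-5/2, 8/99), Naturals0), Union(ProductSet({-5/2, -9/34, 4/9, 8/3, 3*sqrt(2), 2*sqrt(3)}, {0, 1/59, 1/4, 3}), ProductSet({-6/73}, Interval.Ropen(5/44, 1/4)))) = ProductSet({-5/2, -9/34}, {0, 3})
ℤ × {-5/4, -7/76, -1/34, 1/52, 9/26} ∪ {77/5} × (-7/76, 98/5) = ({77/5} × (-7/76, 98/5)) ∪ (ℤ × {-5/4, -7/76, -1/34, 1/52, 9/26})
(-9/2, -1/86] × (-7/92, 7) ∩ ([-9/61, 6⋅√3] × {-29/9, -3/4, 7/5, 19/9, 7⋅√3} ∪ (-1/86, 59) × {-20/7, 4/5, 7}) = [-9/61, -1/86] × {7/5, 19/9}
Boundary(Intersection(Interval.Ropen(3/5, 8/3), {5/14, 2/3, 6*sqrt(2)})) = {2/3}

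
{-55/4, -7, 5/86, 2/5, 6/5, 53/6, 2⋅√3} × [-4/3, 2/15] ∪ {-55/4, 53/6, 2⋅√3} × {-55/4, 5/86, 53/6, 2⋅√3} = ({-55/4, 53/6, 2⋅√3} × {-55/4, 5/86, 53/6, 2⋅√3}) ∪ ({-55/4, -7, 5/86, 2/5, 6/5, 53/6, 2⋅√3} × [-4/3, 2/15])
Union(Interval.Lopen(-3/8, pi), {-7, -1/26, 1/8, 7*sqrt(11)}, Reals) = Interval(-oo, oo)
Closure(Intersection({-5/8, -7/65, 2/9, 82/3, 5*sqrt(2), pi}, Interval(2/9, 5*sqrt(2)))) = {2/9, 5*sqrt(2), pi}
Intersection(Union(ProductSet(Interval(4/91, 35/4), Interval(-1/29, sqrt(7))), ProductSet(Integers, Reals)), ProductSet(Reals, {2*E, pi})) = ProductSet(Integers, {2*E, pi})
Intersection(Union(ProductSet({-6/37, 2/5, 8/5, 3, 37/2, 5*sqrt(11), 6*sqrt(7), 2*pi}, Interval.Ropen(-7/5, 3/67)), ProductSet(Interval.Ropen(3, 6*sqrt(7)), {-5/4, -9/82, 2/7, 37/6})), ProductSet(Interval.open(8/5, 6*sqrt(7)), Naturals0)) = ProductSet({3, 2*pi}, Range(0, 1, 1))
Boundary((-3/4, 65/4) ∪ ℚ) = (-∞, -3/4] ∪ [65/4, ∞)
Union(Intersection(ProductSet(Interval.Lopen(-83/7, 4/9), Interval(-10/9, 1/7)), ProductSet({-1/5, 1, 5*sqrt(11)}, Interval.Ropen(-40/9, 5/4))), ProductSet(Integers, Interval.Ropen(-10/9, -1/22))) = Union(ProductSet({-1/5}, Interval(-10/9, 1/7)), ProductSet(Integers, Interval.Ropen(-10/9, -1/22)))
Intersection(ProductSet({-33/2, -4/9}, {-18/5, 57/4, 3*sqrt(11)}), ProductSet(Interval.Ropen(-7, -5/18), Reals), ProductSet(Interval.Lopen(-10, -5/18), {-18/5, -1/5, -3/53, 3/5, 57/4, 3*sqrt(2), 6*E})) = ProductSet({-4/9}, {-18/5, 57/4})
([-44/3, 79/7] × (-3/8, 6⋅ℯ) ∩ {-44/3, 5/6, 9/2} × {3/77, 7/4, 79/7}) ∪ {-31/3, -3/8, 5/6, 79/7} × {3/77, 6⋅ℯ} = ({-44/3, 5/6, 9/2} × {3/77, 7/4, 79/7}) ∪ ({-31/3, -3/8, 5/6, 79/7} × {3/77, 6⋅ℯ})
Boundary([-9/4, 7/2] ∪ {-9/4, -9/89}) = {-9/4, 7/2}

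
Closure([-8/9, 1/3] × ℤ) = [-8/9, 1/3] × ℤ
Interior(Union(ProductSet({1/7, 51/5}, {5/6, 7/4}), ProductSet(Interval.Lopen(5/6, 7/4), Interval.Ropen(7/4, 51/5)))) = ProductSet(Interval.open(5/6, 7/4), Interval.open(7/4, 51/5))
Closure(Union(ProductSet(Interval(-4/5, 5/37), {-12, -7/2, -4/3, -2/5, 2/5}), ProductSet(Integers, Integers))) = Union(ProductSet(Integers, Integers), ProductSet(Interval(-4/5, 5/37), {-12, -7/2, -4/3, -2/5, 2/5}))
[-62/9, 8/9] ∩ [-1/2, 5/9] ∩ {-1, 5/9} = {5/9}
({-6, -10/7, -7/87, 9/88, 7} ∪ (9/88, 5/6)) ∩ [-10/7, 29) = {-10/7, -7/87, 7} ∪ [9/88, 5/6)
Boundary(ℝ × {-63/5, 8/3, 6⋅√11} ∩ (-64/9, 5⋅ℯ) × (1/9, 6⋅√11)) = [-64/9, 5⋅ℯ] × {8/3}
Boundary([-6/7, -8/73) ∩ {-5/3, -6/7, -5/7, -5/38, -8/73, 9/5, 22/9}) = {-6/7, -5/7, -5/38}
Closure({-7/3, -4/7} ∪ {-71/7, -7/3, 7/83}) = {-71/7, -7/3, -4/7, 7/83}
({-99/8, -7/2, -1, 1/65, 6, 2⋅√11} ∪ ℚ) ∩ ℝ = ℚ ∪ {2⋅√11}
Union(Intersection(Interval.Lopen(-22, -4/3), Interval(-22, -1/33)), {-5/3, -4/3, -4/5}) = Union({-4/5}, Interval.Lopen(-22, -4/3))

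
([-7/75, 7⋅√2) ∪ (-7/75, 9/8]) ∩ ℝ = [-7/75, 7⋅√2)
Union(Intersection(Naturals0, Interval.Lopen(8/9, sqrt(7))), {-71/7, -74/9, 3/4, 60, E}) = Union({-71/7, -74/9, 3/4, 60, E}, Range(1, 3, 1))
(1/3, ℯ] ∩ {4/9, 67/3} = {4/9}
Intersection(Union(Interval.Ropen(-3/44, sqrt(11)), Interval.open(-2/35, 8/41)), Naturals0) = Range(0, 4, 1)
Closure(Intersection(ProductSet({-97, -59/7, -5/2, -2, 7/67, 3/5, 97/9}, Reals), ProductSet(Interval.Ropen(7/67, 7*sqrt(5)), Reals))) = ProductSet({7/67, 3/5, 97/9}, Reals)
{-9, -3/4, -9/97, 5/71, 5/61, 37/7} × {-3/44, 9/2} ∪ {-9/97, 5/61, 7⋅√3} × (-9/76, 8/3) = ({-9, -3/4, -9/97, 5/71, 5/61, 37/7} × {-3/44, 9/2}) ∪ ({-9/97, 5/61, 7⋅√3} × (-9/76, 8/3))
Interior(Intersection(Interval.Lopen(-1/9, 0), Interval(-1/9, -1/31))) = Interval.open(-1/9, -1/31)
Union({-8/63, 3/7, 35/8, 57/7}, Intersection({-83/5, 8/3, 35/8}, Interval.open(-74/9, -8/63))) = {-8/63, 3/7, 35/8, 57/7}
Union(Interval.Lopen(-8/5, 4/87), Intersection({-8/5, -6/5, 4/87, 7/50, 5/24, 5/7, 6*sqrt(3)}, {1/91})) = Interval.Lopen(-8/5, 4/87)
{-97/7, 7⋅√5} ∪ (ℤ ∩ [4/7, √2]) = {-97/7, 7⋅√5} ∪ {1}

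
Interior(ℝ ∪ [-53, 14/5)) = (-∞, ∞)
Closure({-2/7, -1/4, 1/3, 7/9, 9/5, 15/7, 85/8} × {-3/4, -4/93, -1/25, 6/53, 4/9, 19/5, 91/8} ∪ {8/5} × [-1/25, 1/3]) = ({8/5} × [-1/25, 1/3]) ∪ ({-2/7, -1/4, 1/3, 7/9, 9/5, 15/7, 85/8} × {-3/4, -4/93, -1/25, 6/53, 4/9, 19/5, 91/8})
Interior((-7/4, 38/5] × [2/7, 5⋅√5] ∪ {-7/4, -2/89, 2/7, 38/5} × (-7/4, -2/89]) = (-7/4, 38/5) × (2/7, 5⋅√5)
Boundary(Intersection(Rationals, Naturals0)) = Naturals0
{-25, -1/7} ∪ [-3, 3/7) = {-25} ∪ [-3, 3/7)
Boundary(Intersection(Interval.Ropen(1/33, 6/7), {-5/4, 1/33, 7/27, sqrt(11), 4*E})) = {1/33, 7/27}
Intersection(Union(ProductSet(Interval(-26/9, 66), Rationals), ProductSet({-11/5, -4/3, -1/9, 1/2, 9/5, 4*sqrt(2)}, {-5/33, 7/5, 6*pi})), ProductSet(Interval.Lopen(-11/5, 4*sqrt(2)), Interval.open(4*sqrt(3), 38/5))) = ProductSet(Interval.Lopen(-11/5, 4*sqrt(2)), Intersection(Interval.open(4*sqrt(3), 38/5), Rationals))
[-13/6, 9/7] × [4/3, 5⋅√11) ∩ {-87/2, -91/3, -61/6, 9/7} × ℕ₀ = {9/7} × {2, 3, …, 16}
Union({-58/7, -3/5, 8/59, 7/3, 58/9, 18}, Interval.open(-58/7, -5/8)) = Union({-3/5, 8/59, 7/3, 58/9, 18}, Interval.Ropen(-58/7, -5/8))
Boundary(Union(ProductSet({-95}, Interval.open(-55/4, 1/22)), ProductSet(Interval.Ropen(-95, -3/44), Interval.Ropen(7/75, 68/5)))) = Union(ProductSet({-95}, Interval(-55/4, 1/22)), ProductSet({-95, -3/44}, Interval(7/75, 68/5)), ProductSet(Interval(-95, -3/44), {7/75, 68/5}))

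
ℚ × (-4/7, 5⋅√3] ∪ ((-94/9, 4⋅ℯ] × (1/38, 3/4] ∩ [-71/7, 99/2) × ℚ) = (ℚ × (-4/7, 5⋅√3]) ∪ ([-71/7, 4⋅ℯ] × (ℚ ∩ (1/38, 3/4]))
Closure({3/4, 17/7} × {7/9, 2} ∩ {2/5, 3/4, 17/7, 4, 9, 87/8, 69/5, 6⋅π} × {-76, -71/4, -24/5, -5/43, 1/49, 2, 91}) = {3/4, 17/7} × {2}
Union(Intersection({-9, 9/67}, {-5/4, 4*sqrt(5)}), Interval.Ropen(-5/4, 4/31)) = Interval.Ropen(-5/4, 4/31)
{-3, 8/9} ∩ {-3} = {-3}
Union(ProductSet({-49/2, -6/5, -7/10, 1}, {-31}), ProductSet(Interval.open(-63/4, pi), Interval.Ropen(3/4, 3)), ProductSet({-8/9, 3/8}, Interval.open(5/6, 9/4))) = Union(ProductSet({-49/2, -6/5, -7/10, 1}, {-31}), ProductSet(Interval.open(-63/4, pi), Interval.Ropen(3/4, 3)))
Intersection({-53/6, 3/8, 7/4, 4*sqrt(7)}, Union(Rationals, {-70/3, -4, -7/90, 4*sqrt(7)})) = {-53/6, 3/8, 7/4, 4*sqrt(7)}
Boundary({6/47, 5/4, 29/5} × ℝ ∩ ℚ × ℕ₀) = {6/47, 5/4, 29/5} × ℕ₀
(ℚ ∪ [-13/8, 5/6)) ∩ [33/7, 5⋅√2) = ℚ ∩ [33/7, 5⋅√2)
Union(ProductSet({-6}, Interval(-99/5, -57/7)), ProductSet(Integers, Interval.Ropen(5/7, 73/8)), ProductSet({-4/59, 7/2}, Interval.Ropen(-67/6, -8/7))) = Union(ProductSet({-6}, Interval(-99/5, -57/7)), ProductSet({-4/59, 7/2}, Interval.Ropen(-67/6, -8/7)), ProductSet(Integers, Interval.Ropen(5/7, 73/8)))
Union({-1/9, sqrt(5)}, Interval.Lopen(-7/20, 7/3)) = Interval.Lopen(-7/20, 7/3)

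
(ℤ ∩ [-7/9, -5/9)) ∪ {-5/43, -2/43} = {-5/43, -2/43}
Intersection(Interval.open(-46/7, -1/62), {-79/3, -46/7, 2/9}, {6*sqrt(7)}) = EmptySet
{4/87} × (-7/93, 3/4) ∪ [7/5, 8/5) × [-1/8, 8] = ({4/87} × (-7/93, 3/4)) ∪ ([7/5, 8/5) × [-1/8, 8])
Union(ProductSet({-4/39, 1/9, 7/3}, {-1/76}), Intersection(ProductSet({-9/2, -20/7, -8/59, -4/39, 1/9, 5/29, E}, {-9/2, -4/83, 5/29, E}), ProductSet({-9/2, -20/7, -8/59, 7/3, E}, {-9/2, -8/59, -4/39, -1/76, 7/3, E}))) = Union(ProductSet({-4/39, 1/9, 7/3}, {-1/76}), ProductSet({-9/2, -20/7, -8/59, E}, {-9/2, E}))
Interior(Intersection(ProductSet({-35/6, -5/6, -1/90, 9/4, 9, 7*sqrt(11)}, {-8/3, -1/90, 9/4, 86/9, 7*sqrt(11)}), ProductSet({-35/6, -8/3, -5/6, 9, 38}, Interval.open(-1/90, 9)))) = EmptySet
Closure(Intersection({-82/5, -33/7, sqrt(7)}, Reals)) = {-82/5, -33/7, sqrt(7)}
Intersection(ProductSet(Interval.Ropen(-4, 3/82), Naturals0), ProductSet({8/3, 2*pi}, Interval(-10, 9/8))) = EmptySet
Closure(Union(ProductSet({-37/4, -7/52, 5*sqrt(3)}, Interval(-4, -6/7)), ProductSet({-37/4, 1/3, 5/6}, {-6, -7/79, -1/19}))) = Union(ProductSet({-37/4, -7/52, 5*sqrt(3)}, Interval(-4, -6/7)), ProductSet({-37/4, 1/3, 5/6}, {-6, -7/79, -1/19}))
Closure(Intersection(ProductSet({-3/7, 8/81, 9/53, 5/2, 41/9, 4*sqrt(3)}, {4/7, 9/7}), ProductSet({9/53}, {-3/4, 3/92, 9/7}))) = ProductSet({9/53}, {9/7})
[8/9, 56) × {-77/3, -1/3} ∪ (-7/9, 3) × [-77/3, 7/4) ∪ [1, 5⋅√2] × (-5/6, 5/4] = ([8/9, 56) × {-77/3, -1/3}) ∪ ((-7/9, 3) × [-77/3, 7/4)) ∪ ([1, 5⋅√2] × (-5/6, 5/4])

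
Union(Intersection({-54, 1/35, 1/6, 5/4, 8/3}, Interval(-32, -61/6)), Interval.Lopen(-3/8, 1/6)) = Interval.Lopen(-3/8, 1/6)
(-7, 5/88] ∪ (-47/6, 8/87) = (-47/6, 8/87)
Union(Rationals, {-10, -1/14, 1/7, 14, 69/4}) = Rationals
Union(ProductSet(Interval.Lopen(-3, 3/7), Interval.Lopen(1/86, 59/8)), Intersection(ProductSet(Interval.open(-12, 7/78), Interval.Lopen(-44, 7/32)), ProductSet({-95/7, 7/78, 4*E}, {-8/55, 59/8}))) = ProductSet(Interval.Lopen(-3, 3/7), Interval.Lopen(1/86, 59/8))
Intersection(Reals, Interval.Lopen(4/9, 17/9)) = Interval.Lopen(4/9, 17/9)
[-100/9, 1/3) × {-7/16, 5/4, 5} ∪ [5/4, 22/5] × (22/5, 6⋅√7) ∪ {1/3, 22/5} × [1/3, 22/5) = ({1/3, 22/5} × [1/3, 22/5)) ∪ ([-100/9, 1/3) × {-7/16, 5/4, 5}) ∪ ([5/4, 22/5] × (22/5, 6⋅√7))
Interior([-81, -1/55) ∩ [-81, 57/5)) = (-81, -1/55)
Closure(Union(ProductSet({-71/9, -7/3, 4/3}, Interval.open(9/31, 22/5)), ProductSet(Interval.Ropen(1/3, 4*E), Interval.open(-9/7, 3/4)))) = Union(ProductSet({-71/9, -7/3}, Interval(9/31, 22/5)), ProductSet({1/3, 4*E}, Interval(-9/7, 3/4)), ProductSet({-71/9, -7/3, 4/3}, Interval.Lopen(9/31, 22/5)), ProductSet(Interval(1/3, 4*E), {-9/7, 3/4}), ProductSet(Interval.Ropen(1/3, 4*E), Interval.open(-9/7, 3/4)))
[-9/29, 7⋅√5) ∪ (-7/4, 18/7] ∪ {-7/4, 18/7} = [-7/4, 7⋅√5)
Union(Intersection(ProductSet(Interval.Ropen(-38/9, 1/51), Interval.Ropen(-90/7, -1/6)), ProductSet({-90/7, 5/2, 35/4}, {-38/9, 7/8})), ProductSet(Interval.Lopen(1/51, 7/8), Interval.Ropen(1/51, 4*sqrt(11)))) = ProductSet(Interval.Lopen(1/51, 7/8), Interval.Ropen(1/51, 4*sqrt(11)))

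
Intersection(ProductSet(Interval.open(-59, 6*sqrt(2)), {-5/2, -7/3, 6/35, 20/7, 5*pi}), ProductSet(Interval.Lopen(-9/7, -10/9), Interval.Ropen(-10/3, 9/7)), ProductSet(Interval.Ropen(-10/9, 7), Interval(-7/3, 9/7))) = ProductSet({-10/9}, {-7/3, 6/35})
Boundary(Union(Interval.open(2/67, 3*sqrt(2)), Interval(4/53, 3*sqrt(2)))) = {2/67, 3*sqrt(2)}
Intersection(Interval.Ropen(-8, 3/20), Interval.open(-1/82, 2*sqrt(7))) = Interval.open(-1/82, 3/20)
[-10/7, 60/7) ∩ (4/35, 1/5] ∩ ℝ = (4/35, 1/5]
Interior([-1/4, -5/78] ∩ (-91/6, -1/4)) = ∅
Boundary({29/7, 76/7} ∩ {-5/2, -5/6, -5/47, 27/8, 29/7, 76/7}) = {29/7, 76/7}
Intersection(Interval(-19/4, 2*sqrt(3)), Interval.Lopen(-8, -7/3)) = Interval(-19/4, -7/3)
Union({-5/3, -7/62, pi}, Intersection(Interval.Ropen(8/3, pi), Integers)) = Union({-5/3, -7/62, pi}, Range(3, 4, 1))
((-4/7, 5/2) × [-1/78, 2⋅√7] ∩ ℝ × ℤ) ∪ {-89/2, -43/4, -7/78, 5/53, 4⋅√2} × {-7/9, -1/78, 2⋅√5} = ((-4/7, 5/2) × {0, 1, …, 5}) ∪ ({-89/2, -43/4, -7/78, 5/53, 4⋅√2} × {-7/9, -1/78, 2⋅√5})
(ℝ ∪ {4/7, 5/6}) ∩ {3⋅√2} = {3⋅√2}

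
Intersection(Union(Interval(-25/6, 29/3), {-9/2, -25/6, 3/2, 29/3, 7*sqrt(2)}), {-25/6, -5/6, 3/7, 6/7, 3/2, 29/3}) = {-25/6, -5/6, 3/7, 6/7, 3/2, 29/3}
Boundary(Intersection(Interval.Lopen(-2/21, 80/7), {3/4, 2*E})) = {3/4, 2*E}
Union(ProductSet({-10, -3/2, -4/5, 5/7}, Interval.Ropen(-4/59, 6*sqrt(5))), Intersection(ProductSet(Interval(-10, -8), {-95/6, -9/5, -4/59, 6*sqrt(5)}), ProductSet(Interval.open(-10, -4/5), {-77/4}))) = ProductSet({-10, -3/2, -4/5, 5/7}, Interval.Ropen(-4/59, 6*sqrt(5)))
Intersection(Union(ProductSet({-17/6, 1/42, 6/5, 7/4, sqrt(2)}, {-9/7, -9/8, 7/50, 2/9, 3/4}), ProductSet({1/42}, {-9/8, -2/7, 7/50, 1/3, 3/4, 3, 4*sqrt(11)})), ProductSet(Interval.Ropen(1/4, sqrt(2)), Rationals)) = ProductSet({6/5}, {-9/7, -9/8, 7/50, 2/9, 3/4})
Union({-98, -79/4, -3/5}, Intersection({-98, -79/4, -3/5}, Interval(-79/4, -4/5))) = {-98, -79/4, -3/5}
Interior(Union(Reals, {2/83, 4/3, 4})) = Reals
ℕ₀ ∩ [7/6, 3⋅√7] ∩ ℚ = {2, 3, …, 7}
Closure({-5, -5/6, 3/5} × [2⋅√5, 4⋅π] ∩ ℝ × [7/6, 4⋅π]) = {-5, -5/6, 3/5} × [2⋅√5, 4⋅π]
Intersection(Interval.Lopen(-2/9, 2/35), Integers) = Range(0, 1, 1)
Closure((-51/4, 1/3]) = [-51/4, 1/3]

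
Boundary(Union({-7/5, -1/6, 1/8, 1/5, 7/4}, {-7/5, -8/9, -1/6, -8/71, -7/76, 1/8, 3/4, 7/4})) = {-7/5, -8/9, -1/6, -8/71, -7/76, 1/8, 1/5, 3/4, 7/4}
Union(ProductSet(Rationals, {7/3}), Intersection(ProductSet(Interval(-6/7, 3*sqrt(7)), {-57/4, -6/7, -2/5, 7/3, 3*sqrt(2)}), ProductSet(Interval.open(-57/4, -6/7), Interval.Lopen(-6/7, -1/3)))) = ProductSet(Rationals, {7/3})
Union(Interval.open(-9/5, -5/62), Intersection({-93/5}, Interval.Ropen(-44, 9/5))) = Union({-93/5}, Interval.open(-9/5, -5/62))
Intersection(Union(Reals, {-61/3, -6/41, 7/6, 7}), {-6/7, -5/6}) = {-6/7, -5/6}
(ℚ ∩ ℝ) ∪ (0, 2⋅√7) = ℚ ∪ [0, 2⋅√7)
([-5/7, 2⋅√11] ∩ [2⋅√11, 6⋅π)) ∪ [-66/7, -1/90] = [-66/7, -1/90] ∪ {2⋅√11}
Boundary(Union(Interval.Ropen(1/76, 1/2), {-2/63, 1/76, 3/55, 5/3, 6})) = {-2/63, 1/76, 1/2, 5/3, 6}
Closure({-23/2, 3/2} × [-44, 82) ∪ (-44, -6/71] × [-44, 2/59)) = ({-44, -6/71} × [-44, 2/59]) ∪ ({-23/2, 3/2} × [-44, 82]) ∪ ([-44, -6/71] × {-44, 2/59}) ∪ ((-44, -6/71] × [-44, 2/59))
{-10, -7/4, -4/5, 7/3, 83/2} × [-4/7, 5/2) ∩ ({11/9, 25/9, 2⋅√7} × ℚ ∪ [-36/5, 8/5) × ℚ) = {-7/4, -4/5} × (ℚ ∩ [-4/7, 5/2))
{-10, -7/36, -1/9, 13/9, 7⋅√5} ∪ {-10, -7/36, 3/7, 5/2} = {-10, -7/36, -1/9, 3/7, 13/9, 5/2, 7⋅√5}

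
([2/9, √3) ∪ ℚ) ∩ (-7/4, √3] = [2/9, √3) ∪ (ℚ ∩ (-7/4, √3])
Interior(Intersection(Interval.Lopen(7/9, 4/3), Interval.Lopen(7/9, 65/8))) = Interval.open(7/9, 4/3)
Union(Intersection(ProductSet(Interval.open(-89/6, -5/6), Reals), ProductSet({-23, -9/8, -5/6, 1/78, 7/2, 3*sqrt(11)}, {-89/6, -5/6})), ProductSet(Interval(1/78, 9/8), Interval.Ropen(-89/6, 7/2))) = Union(ProductSet({-9/8}, {-89/6, -5/6}), ProductSet(Interval(1/78, 9/8), Interval.Ropen(-89/6, 7/2)))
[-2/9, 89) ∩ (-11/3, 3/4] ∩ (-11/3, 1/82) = [-2/9, 1/82)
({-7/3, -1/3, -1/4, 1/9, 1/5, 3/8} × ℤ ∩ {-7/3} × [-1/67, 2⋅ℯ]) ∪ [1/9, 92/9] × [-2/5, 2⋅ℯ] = ({-7/3} × {0, 1, …, 5}) ∪ ([1/9, 92/9] × [-2/5, 2⋅ℯ])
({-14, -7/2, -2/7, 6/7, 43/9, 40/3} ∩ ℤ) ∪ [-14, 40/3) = [-14, 40/3)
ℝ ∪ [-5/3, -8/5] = (-∞, ∞)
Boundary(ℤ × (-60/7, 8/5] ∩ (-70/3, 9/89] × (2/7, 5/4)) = {-23, -22, …, 0} × [2/7, 5/4]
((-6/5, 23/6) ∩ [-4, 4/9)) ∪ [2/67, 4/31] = (-6/5, 4/9)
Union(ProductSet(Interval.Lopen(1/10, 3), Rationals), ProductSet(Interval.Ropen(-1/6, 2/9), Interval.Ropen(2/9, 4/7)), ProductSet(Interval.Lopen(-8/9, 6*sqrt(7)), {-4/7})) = Union(ProductSet(Interval.Lopen(-8/9, 6*sqrt(7)), {-4/7}), ProductSet(Interval.Ropen(-1/6, 2/9), Interval.Ropen(2/9, 4/7)), ProductSet(Interval.Lopen(1/10, 3), Rationals))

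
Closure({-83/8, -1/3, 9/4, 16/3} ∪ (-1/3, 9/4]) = {-83/8, 16/3} ∪ [-1/3, 9/4]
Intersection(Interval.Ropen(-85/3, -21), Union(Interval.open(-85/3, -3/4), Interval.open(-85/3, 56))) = Interval.open(-85/3, -21)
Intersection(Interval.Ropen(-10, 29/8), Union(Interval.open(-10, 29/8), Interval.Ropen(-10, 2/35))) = Interval.Ropen(-10, 29/8)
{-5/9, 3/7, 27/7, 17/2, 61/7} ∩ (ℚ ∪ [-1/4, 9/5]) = {-5/9, 3/7, 27/7, 17/2, 61/7}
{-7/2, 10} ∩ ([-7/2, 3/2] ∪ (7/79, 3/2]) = {-7/2}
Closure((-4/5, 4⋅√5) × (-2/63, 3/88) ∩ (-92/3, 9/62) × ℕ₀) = [-4/5, 9/62] × {0}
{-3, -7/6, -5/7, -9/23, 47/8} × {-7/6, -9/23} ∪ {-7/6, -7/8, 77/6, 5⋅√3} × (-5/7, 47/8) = ({-3, -7/6, -5/7, -9/23, 47/8} × {-7/6, -9/23}) ∪ ({-7/6, -7/8, 77/6, 5⋅√3} × (-5/7, 47/8))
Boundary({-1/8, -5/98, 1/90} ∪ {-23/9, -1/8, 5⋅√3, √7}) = {-23/9, -1/8, -5/98, 1/90, 5⋅√3, √7}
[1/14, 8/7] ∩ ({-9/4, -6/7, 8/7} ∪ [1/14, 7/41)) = [1/14, 7/41) ∪ {8/7}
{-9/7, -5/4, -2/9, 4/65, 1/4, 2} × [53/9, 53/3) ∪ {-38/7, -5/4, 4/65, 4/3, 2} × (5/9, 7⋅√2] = ({-9/7, -5/4, -2/9, 4/65, 1/4, 2} × [53/9, 53/3)) ∪ ({-38/7, -5/4, 4/65, 4/3, 2} × (5/9, 7⋅√2])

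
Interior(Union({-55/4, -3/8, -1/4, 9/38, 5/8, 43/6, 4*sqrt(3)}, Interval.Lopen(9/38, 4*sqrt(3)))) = Interval.open(9/38, 4*sqrt(3))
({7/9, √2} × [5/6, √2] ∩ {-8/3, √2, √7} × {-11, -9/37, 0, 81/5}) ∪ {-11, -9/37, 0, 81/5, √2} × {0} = {-11, -9/37, 0, 81/5, √2} × {0}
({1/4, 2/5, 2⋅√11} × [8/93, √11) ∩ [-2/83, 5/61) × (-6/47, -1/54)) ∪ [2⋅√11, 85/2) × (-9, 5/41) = [2⋅√11, 85/2) × (-9, 5/41)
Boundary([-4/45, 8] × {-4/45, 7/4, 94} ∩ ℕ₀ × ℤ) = {0, 1, …, 8} × {94}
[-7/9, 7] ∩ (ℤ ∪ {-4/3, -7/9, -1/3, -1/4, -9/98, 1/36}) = {-7/9, -1/3, -1/4, -9/98, 1/36} ∪ {0, 1, …, 7}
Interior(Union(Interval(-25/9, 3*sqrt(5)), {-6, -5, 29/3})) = Interval.open(-25/9, 3*sqrt(5))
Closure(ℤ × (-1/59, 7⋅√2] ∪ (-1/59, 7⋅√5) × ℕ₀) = (ℤ × [-1/59, 7⋅√2]) ∪ ([-1/59, 7⋅√5] × ℕ₀)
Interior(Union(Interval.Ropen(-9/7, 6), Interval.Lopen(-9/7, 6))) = Interval.open(-9/7, 6)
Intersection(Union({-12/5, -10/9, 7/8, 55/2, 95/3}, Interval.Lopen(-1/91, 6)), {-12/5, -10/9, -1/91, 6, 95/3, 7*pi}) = {-12/5, -10/9, 6, 95/3}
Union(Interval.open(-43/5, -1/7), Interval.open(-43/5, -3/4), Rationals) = Union(Interval(-43/5, -1/7), Rationals)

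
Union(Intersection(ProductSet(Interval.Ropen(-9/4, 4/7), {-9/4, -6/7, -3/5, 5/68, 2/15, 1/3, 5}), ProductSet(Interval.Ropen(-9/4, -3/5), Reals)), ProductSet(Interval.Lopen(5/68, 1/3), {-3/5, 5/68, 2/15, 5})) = Union(ProductSet(Interval.Ropen(-9/4, -3/5), {-9/4, -6/7, -3/5, 5/68, 2/15, 1/3, 5}), ProductSet(Interval.Lopen(5/68, 1/3), {-3/5, 5/68, 2/15, 5}))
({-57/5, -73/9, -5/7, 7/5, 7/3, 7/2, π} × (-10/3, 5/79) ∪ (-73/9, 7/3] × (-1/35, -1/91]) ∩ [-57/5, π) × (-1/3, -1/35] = {-57/5, -73/9, -5/7, 7/5, 7/3} × (-1/3, -1/35]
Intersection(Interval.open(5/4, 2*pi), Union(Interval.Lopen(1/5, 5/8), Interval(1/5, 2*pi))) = Interval.open(5/4, 2*pi)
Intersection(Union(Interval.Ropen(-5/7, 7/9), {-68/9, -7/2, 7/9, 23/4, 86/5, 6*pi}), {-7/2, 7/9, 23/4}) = {-7/2, 7/9, 23/4}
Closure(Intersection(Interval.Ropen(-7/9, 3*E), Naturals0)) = Range(0, 9, 1)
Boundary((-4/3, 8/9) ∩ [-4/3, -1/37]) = {-4/3, -1/37}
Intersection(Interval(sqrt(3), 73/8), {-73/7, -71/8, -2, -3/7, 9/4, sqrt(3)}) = {9/4, sqrt(3)}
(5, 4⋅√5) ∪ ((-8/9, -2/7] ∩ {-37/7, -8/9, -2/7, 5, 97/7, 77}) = {-2/7} ∪ (5, 4⋅√5)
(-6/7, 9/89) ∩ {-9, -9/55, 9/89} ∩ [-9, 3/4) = {-9/55}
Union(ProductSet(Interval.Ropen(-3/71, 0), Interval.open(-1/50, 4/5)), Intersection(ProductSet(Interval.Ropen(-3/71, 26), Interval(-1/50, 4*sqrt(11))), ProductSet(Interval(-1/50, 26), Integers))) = Union(ProductSet(Interval.Ropen(-3/71, 0), Interval.open(-1/50, 4/5)), ProductSet(Interval.Ropen(-1/50, 26), Range(0, 14, 1)))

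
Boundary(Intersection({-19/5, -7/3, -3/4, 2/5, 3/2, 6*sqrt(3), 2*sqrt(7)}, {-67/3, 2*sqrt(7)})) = {2*sqrt(7)}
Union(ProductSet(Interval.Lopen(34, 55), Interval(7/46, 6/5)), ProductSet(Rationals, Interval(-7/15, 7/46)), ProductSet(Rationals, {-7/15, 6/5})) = Union(ProductSet(Interval.Lopen(34, 55), Interval(7/46, 6/5)), ProductSet(Rationals, Union({6/5}, Interval(-7/15, 7/46))))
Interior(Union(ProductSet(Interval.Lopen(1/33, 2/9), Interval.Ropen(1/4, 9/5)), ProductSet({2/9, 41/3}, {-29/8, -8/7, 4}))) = ProductSet(Interval.open(1/33, 2/9), Interval.open(1/4, 9/5))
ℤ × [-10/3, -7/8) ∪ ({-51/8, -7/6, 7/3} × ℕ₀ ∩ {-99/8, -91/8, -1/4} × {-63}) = ℤ × [-10/3, -7/8)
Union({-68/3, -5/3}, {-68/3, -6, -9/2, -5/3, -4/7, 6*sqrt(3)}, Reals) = Reals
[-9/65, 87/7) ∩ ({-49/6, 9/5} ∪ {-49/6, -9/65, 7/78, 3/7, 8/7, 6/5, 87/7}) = {-9/65, 7/78, 3/7, 8/7, 6/5, 9/5}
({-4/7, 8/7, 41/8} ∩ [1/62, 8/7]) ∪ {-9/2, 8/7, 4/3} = {-9/2, 8/7, 4/3}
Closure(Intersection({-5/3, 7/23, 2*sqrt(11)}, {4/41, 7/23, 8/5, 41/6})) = {7/23}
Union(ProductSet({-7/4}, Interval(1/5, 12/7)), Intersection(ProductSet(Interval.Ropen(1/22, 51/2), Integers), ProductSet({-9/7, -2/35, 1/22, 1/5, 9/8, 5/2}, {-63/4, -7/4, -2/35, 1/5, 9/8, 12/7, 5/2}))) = ProductSet({-7/4}, Interval(1/5, 12/7))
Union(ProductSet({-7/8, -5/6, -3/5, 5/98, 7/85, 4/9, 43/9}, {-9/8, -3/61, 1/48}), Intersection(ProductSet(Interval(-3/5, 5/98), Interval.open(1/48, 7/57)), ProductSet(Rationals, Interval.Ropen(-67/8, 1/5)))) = Union(ProductSet({-7/8, -5/6, -3/5, 5/98, 7/85, 4/9, 43/9}, {-9/8, -3/61, 1/48}), ProductSet(Intersection(Interval(-3/5, 5/98), Rationals), Interval.open(1/48, 7/57)))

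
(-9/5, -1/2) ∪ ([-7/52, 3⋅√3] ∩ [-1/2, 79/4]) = (-9/5, -1/2) ∪ [-7/52, 3⋅√3]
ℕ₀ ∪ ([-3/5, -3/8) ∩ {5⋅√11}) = ℕ₀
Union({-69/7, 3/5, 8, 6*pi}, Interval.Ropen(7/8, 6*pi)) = Union({-69/7, 3/5}, Interval(7/8, 6*pi))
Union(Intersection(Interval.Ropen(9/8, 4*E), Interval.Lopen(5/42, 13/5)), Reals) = Interval(-oo, oo)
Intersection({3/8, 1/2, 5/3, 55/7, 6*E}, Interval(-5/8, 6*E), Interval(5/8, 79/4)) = {5/3, 55/7, 6*E}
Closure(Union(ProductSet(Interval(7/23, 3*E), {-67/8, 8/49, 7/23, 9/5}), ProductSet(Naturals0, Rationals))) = Union(ProductSet(Interval(7/23, 3*E), {-67/8, 8/49, 7/23, 9/5}), ProductSet(Naturals0, Reals))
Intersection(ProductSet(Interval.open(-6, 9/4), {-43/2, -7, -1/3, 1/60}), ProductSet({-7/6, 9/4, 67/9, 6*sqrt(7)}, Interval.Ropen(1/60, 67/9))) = ProductSet({-7/6}, {1/60})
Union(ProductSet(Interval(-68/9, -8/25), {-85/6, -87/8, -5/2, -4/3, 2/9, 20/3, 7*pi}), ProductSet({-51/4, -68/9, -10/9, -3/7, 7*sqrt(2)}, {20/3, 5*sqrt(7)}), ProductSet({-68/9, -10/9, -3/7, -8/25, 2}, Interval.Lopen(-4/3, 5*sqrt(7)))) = Union(ProductSet({-51/4, -68/9, -10/9, -3/7, 7*sqrt(2)}, {20/3, 5*sqrt(7)}), ProductSet({-68/9, -10/9, -3/7, -8/25, 2}, Interval.Lopen(-4/3, 5*sqrt(7))), ProductSet(Interval(-68/9, -8/25), {-85/6, -87/8, -5/2, -4/3, 2/9, 20/3, 7*pi}))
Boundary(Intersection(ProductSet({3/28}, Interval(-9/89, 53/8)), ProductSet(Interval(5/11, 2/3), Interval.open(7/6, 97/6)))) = EmptySet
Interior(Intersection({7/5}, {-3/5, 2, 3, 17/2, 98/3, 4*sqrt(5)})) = EmptySet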